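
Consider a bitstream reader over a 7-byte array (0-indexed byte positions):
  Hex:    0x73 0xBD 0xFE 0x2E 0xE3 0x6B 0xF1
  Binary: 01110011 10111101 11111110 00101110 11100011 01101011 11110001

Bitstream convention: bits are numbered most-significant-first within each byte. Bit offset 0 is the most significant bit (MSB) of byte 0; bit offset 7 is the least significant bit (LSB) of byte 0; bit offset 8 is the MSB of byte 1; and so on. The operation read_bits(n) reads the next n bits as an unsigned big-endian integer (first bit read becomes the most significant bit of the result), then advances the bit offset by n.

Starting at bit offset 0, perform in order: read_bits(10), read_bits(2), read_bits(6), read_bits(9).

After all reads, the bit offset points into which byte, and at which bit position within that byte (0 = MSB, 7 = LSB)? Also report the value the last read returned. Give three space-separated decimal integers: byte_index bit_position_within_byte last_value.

Answer: 3 3 497

Derivation:
Read 1: bits[0:10] width=10 -> value=462 (bin 0111001110); offset now 10 = byte 1 bit 2; 46 bits remain
Read 2: bits[10:12] width=2 -> value=3 (bin 11); offset now 12 = byte 1 bit 4; 44 bits remain
Read 3: bits[12:18] width=6 -> value=55 (bin 110111); offset now 18 = byte 2 bit 2; 38 bits remain
Read 4: bits[18:27] width=9 -> value=497 (bin 111110001); offset now 27 = byte 3 bit 3; 29 bits remain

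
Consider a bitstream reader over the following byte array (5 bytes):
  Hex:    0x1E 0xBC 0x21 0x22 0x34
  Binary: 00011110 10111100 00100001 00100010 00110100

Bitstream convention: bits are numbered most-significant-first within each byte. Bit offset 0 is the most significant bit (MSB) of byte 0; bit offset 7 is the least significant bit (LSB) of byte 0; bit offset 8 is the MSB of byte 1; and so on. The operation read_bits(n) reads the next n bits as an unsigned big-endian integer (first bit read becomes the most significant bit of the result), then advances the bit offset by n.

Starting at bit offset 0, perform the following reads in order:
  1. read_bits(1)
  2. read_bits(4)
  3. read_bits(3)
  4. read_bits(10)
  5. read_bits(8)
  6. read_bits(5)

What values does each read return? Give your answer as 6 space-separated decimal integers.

Read 1: bits[0:1] width=1 -> value=0 (bin 0); offset now 1 = byte 0 bit 1; 39 bits remain
Read 2: bits[1:5] width=4 -> value=3 (bin 0011); offset now 5 = byte 0 bit 5; 35 bits remain
Read 3: bits[5:8] width=3 -> value=6 (bin 110); offset now 8 = byte 1 bit 0; 32 bits remain
Read 4: bits[8:18] width=10 -> value=752 (bin 1011110000); offset now 18 = byte 2 bit 2; 22 bits remain
Read 5: bits[18:26] width=8 -> value=132 (bin 10000100); offset now 26 = byte 3 bit 2; 14 bits remain
Read 6: bits[26:31] width=5 -> value=17 (bin 10001); offset now 31 = byte 3 bit 7; 9 bits remain

Answer: 0 3 6 752 132 17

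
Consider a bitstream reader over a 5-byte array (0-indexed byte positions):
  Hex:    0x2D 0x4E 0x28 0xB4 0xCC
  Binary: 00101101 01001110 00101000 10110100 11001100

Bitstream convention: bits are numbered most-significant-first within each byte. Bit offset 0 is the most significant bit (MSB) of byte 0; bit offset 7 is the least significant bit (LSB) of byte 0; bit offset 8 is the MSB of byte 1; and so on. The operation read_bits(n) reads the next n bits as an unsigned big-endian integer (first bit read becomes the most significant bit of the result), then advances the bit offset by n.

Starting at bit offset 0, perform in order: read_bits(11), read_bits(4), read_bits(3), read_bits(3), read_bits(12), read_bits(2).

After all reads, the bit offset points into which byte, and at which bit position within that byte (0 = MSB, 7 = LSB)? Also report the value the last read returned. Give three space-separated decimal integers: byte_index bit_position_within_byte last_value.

Read 1: bits[0:11] width=11 -> value=362 (bin 00101101010); offset now 11 = byte 1 bit 3; 29 bits remain
Read 2: bits[11:15] width=4 -> value=7 (bin 0111); offset now 15 = byte 1 bit 7; 25 bits remain
Read 3: bits[15:18] width=3 -> value=0 (bin 000); offset now 18 = byte 2 bit 2; 22 bits remain
Read 4: bits[18:21] width=3 -> value=5 (bin 101); offset now 21 = byte 2 bit 5; 19 bits remain
Read 5: bits[21:33] width=12 -> value=361 (bin 000101101001); offset now 33 = byte 4 bit 1; 7 bits remain
Read 6: bits[33:35] width=2 -> value=2 (bin 10); offset now 35 = byte 4 bit 3; 5 bits remain

Answer: 4 3 2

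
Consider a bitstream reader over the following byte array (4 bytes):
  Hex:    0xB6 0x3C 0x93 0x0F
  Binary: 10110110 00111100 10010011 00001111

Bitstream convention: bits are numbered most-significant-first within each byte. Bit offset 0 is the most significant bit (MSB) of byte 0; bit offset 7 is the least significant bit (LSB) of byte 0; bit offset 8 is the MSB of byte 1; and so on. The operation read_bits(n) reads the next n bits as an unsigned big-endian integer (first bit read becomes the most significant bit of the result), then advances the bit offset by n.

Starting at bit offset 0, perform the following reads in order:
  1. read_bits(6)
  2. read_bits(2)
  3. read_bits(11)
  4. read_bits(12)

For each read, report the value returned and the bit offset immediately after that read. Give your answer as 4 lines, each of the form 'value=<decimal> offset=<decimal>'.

Read 1: bits[0:6] width=6 -> value=45 (bin 101101); offset now 6 = byte 0 bit 6; 26 bits remain
Read 2: bits[6:8] width=2 -> value=2 (bin 10); offset now 8 = byte 1 bit 0; 24 bits remain
Read 3: bits[8:19] width=11 -> value=484 (bin 00111100100); offset now 19 = byte 2 bit 3; 13 bits remain
Read 4: bits[19:31] width=12 -> value=2439 (bin 100110000111); offset now 31 = byte 3 bit 7; 1 bits remain

Answer: value=45 offset=6
value=2 offset=8
value=484 offset=19
value=2439 offset=31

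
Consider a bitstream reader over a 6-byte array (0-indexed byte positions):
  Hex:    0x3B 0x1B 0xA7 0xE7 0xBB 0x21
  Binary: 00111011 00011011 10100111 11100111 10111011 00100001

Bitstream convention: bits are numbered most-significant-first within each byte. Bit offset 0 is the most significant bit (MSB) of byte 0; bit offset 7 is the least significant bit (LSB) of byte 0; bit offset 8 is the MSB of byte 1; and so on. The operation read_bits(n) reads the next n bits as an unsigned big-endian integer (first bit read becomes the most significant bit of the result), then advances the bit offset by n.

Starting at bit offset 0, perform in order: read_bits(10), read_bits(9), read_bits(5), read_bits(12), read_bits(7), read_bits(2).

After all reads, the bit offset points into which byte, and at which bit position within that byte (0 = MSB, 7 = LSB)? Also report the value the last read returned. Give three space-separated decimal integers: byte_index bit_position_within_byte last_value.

Answer: 5 5 0

Derivation:
Read 1: bits[0:10] width=10 -> value=236 (bin 0011101100); offset now 10 = byte 1 bit 2; 38 bits remain
Read 2: bits[10:19] width=9 -> value=221 (bin 011011101); offset now 19 = byte 2 bit 3; 29 bits remain
Read 3: bits[19:24] width=5 -> value=7 (bin 00111); offset now 24 = byte 3 bit 0; 24 bits remain
Read 4: bits[24:36] width=12 -> value=3707 (bin 111001111011); offset now 36 = byte 4 bit 4; 12 bits remain
Read 5: bits[36:43] width=7 -> value=89 (bin 1011001); offset now 43 = byte 5 bit 3; 5 bits remain
Read 6: bits[43:45] width=2 -> value=0 (bin 00); offset now 45 = byte 5 bit 5; 3 bits remain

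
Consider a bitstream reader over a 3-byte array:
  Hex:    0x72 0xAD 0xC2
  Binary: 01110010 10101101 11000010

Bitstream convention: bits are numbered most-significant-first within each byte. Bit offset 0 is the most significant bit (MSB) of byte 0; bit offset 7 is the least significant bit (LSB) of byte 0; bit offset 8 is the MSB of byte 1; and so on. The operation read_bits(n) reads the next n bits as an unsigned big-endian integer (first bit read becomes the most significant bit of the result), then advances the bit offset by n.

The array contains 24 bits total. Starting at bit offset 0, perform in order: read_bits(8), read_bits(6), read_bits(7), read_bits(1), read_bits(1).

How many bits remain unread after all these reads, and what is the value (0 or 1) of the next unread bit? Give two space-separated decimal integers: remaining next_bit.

Answer: 1 0

Derivation:
Read 1: bits[0:8] width=8 -> value=114 (bin 01110010); offset now 8 = byte 1 bit 0; 16 bits remain
Read 2: bits[8:14] width=6 -> value=43 (bin 101011); offset now 14 = byte 1 bit 6; 10 bits remain
Read 3: bits[14:21] width=7 -> value=56 (bin 0111000); offset now 21 = byte 2 bit 5; 3 bits remain
Read 4: bits[21:22] width=1 -> value=0 (bin 0); offset now 22 = byte 2 bit 6; 2 bits remain
Read 5: bits[22:23] width=1 -> value=1 (bin 1); offset now 23 = byte 2 bit 7; 1 bits remain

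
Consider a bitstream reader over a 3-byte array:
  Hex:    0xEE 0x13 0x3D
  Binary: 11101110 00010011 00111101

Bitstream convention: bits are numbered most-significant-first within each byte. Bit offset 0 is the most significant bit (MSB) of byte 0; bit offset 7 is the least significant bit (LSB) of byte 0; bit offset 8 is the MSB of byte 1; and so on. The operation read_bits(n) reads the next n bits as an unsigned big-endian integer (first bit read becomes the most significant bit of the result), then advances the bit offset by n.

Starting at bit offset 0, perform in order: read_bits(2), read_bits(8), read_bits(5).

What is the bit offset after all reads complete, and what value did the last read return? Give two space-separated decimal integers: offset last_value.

Answer: 15 9

Derivation:
Read 1: bits[0:2] width=2 -> value=3 (bin 11); offset now 2 = byte 0 bit 2; 22 bits remain
Read 2: bits[2:10] width=8 -> value=184 (bin 10111000); offset now 10 = byte 1 bit 2; 14 bits remain
Read 3: bits[10:15] width=5 -> value=9 (bin 01001); offset now 15 = byte 1 bit 7; 9 bits remain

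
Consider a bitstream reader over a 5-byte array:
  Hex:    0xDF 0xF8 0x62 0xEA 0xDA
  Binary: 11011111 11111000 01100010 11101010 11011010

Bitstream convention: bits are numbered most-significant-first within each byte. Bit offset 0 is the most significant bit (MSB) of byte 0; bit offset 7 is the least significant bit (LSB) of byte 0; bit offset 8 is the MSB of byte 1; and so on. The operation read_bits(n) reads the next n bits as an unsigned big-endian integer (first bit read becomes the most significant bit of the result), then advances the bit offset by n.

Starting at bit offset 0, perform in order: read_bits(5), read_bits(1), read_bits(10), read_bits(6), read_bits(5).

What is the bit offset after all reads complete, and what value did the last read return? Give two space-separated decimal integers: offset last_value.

Read 1: bits[0:5] width=5 -> value=27 (bin 11011); offset now 5 = byte 0 bit 5; 35 bits remain
Read 2: bits[5:6] width=1 -> value=1 (bin 1); offset now 6 = byte 0 bit 6; 34 bits remain
Read 3: bits[6:16] width=10 -> value=1016 (bin 1111111000); offset now 16 = byte 2 bit 0; 24 bits remain
Read 4: bits[16:22] width=6 -> value=24 (bin 011000); offset now 22 = byte 2 bit 6; 18 bits remain
Read 5: bits[22:27] width=5 -> value=23 (bin 10111); offset now 27 = byte 3 bit 3; 13 bits remain

Answer: 27 23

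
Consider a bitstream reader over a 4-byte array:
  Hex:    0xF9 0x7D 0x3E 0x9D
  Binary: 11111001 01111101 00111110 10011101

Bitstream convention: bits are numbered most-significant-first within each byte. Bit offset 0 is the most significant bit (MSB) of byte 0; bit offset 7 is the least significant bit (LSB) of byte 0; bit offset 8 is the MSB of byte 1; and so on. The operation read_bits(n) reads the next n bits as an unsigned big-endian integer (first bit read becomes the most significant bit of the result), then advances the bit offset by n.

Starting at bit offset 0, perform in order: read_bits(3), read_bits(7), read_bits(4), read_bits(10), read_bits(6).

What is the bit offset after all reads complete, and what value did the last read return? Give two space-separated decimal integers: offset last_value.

Answer: 30 39

Derivation:
Read 1: bits[0:3] width=3 -> value=7 (bin 111); offset now 3 = byte 0 bit 3; 29 bits remain
Read 2: bits[3:10] width=7 -> value=101 (bin 1100101); offset now 10 = byte 1 bit 2; 22 bits remain
Read 3: bits[10:14] width=4 -> value=15 (bin 1111); offset now 14 = byte 1 bit 6; 18 bits remain
Read 4: bits[14:24] width=10 -> value=318 (bin 0100111110); offset now 24 = byte 3 bit 0; 8 bits remain
Read 5: bits[24:30] width=6 -> value=39 (bin 100111); offset now 30 = byte 3 bit 6; 2 bits remain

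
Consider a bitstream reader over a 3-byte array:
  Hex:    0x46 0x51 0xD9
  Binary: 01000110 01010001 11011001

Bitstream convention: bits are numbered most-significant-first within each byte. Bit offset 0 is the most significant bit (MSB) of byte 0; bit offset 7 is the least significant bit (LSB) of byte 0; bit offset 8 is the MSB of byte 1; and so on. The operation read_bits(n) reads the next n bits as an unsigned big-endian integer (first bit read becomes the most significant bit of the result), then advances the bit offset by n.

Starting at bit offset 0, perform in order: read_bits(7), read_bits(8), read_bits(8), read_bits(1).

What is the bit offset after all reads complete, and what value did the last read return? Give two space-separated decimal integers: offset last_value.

Read 1: bits[0:7] width=7 -> value=35 (bin 0100011); offset now 7 = byte 0 bit 7; 17 bits remain
Read 2: bits[7:15] width=8 -> value=40 (bin 00101000); offset now 15 = byte 1 bit 7; 9 bits remain
Read 3: bits[15:23] width=8 -> value=236 (bin 11101100); offset now 23 = byte 2 bit 7; 1 bits remain
Read 4: bits[23:24] width=1 -> value=1 (bin 1); offset now 24 = byte 3 bit 0; 0 bits remain

Answer: 24 1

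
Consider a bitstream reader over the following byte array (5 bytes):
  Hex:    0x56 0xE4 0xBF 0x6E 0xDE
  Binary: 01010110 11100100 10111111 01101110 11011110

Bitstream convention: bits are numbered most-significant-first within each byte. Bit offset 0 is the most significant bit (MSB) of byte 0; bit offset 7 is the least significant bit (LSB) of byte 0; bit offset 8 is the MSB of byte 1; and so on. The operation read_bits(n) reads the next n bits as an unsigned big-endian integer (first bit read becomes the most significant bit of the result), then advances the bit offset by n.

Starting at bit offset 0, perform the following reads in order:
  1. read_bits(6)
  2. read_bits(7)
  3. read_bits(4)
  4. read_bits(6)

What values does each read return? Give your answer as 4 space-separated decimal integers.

Answer: 21 92 9 31

Derivation:
Read 1: bits[0:6] width=6 -> value=21 (bin 010101); offset now 6 = byte 0 bit 6; 34 bits remain
Read 2: bits[6:13] width=7 -> value=92 (bin 1011100); offset now 13 = byte 1 bit 5; 27 bits remain
Read 3: bits[13:17] width=4 -> value=9 (bin 1001); offset now 17 = byte 2 bit 1; 23 bits remain
Read 4: bits[17:23] width=6 -> value=31 (bin 011111); offset now 23 = byte 2 bit 7; 17 bits remain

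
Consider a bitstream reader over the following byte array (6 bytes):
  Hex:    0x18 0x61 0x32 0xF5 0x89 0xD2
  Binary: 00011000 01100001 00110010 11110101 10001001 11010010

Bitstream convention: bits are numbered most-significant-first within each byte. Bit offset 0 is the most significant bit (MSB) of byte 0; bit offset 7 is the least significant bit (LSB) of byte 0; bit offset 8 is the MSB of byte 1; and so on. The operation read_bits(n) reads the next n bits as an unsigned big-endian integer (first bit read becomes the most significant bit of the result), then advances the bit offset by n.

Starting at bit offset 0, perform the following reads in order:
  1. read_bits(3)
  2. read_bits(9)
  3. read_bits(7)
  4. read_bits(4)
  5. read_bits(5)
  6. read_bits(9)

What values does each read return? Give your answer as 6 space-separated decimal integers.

Read 1: bits[0:3] width=3 -> value=0 (bin 000); offset now 3 = byte 0 bit 3; 45 bits remain
Read 2: bits[3:12] width=9 -> value=390 (bin 110000110); offset now 12 = byte 1 bit 4; 36 bits remain
Read 3: bits[12:19] width=7 -> value=9 (bin 0001001); offset now 19 = byte 2 bit 3; 29 bits remain
Read 4: bits[19:23] width=4 -> value=9 (bin 1001); offset now 23 = byte 2 bit 7; 25 bits remain
Read 5: bits[23:28] width=5 -> value=15 (bin 01111); offset now 28 = byte 3 bit 4; 20 bits remain
Read 6: bits[28:37] width=9 -> value=177 (bin 010110001); offset now 37 = byte 4 bit 5; 11 bits remain

Answer: 0 390 9 9 15 177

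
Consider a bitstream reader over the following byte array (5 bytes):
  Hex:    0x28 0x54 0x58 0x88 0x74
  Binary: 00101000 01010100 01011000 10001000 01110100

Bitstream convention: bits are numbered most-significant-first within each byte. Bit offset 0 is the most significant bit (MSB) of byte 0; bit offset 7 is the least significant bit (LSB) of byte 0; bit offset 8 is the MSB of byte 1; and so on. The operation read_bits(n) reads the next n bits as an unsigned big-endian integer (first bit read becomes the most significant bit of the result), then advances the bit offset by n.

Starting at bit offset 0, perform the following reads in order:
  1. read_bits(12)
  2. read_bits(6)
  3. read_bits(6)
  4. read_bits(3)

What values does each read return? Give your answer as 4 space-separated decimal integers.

Answer: 645 17 24 4

Derivation:
Read 1: bits[0:12] width=12 -> value=645 (bin 001010000101); offset now 12 = byte 1 bit 4; 28 bits remain
Read 2: bits[12:18] width=6 -> value=17 (bin 010001); offset now 18 = byte 2 bit 2; 22 bits remain
Read 3: bits[18:24] width=6 -> value=24 (bin 011000); offset now 24 = byte 3 bit 0; 16 bits remain
Read 4: bits[24:27] width=3 -> value=4 (bin 100); offset now 27 = byte 3 bit 3; 13 bits remain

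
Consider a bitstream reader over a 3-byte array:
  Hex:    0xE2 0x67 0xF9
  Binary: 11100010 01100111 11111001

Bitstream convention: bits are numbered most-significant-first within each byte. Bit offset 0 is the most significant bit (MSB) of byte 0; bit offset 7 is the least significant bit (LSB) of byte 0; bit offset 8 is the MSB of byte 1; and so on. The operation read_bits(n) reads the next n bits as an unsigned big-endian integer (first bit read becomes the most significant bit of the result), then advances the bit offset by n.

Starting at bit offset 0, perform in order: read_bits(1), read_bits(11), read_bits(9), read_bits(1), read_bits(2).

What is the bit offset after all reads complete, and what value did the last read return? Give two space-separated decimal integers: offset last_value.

Answer: 24 1

Derivation:
Read 1: bits[0:1] width=1 -> value=1 (bin 1); offset now 1 = byte 0 bit 1; 23 bits remain
Read 2: bits[1:12] width=11 -> value=1574 (bin 11000100110); offset now 12 = byte 1 bit 4; 12 bits remain
Read 3: bits[12:21] width=9 -> value=255 (bin 011111111); offset now 21 = byte 2 bit 5; 3 bits remain
Read 4: bits[21:22] width=1 -> value=0 (bin 0); offset now 22 = byte 2 bit 6; 2 bits remain
Read 5: bits[22:24] width=2 -> value=1 (bin 01); offset now 24 = byte 3 bit 0; 0 bits remain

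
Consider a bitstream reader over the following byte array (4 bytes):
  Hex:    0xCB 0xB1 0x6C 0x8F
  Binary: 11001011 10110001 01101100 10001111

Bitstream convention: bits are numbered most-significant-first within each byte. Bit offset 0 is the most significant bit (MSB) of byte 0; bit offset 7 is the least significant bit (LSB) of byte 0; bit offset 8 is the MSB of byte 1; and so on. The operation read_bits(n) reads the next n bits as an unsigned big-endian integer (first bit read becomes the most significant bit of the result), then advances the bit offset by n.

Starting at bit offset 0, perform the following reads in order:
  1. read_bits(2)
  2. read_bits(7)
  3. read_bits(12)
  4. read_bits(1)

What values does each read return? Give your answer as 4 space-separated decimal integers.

Read 1: bits[0:2] width=2 -> value=3 (bin 11); offset now 2 = byte 0 bit 2; 30 bits remain
Read 2: bits[2:9] width=7 -> value=23 (bin 0010111); offset now 9 = byte 1 bit 1; 23 bits remain
Read 3: bits[9:21] width=12 -> value=1581 (bin 011000101101); offset now 21 = byte 2 bit 5; 11 bits remain
Read 4: bits[21:22] width=1 -> value=1 (bin 1); offset now 22 = byte 2 bit 6; 10 bits remain

Answer: 3 23 1581 1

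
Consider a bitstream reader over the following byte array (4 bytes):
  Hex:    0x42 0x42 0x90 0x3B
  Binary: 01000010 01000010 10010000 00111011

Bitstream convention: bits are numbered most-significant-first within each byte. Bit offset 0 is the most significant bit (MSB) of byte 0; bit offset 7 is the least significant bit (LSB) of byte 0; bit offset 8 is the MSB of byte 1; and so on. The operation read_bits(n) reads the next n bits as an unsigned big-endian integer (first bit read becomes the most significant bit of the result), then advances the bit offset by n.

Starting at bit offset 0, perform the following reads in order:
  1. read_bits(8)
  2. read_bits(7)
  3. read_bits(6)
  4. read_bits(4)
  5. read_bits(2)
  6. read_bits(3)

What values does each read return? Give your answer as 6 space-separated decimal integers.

Answer: 66 33 18 0 1 6

Derivation:
Read 1: bits[0:8] width=8 -> value=66 (bin 01000010); offset now 8 = byte 1 bit 0; 24 bits remain
Read 2: bits[8:15] width=7 -> value=33 (bin 0100001); offset now 15 = byte 1 bit 7; 17 bits remain
Read 3: bits[15:21] width=6 -> value=18 (bin 010010); offset now 21 = byte 2 bit 5; 11 bits remain
Read 4: bits[21:25] width=4 -> value=0 (bin 0000); offset now 25 = byte 3 bit 1; 7 bits remain
Read 5: bits[25:27] width=2 -> value=1 (bin 01); offset now 27 = byte 3 bit 3; 5 bits remain
Read 6: bits[27:30] width=3 -> value=6 (bin 110); offset now 30 = byte 3 bit 6; 2 bits remain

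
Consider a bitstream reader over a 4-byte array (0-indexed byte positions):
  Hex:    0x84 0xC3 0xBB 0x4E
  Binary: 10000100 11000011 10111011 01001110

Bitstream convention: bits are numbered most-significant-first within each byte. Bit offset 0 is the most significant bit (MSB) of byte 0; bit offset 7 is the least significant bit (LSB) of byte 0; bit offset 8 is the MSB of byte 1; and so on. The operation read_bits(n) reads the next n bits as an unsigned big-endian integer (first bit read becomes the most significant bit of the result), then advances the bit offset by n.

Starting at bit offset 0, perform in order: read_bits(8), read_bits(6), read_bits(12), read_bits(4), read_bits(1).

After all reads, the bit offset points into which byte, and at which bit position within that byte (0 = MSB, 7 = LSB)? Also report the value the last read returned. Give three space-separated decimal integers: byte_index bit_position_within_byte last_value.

Answer: 3 7 1

Derivation:
Read 1: bits[0:8] width=8 -> value=132 (bin 10000100); offset now 8 = byte 1 bit 0; 24 bits remain
Read 2: bits[8:14] width=6 -> value=48 (bin 110000); offset now 14 = byte 1 bit 6; 18 bits remain
Read 3: bits[14:26] width=12 -> value=3821 (bin 111011101101); offset now 26 = byte 3 bit 2; 6 bits remain
Read 4: bits[26:30] width=4 -> value=3 (bin 0011); offset now 30 = byte 3 bit 6; 2 bits remain
Read 5: bits[30:31] width=1 -> value=1 (bin 1); offset now 31 = byte 3 bit 7; 1 bits remain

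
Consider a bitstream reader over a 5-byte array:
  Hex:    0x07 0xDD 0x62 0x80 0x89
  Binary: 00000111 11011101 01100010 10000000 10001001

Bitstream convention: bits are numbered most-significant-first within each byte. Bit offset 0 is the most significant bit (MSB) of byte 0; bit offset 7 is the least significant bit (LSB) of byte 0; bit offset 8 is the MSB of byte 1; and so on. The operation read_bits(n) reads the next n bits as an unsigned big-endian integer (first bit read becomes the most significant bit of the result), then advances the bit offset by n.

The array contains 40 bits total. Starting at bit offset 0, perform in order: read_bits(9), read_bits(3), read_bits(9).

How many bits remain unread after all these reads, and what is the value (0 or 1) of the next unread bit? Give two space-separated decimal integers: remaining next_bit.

Answer: 19 0

Derivation:
Read 1: bits[0:9] width=9 -> value=15 (bin 000001111); offset now 9 = byte 1 bit 1; 31 bits remain
Read 2: bits[9:12] width=3 -> value=5 (bin 101); offset now 12 = byte 1 bit 4; 28 bits remain
Read 3: bits[12:21] width=9 -> value=428 (bin 110101100); offset now 21 = byte 2 bit 5; 19 bits remain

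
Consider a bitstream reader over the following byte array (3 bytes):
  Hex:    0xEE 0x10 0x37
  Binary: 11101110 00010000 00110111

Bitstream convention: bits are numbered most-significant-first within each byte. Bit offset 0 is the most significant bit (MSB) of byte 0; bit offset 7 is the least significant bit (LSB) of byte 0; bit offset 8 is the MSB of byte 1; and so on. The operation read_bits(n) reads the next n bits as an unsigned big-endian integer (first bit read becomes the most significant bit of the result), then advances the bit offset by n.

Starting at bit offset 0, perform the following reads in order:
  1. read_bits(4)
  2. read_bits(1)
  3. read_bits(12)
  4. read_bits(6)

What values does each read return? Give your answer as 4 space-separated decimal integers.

Read 1: bits[0:4] width=4 -> value=14 (bin 1110); offset now 4 = byte 0 bit 4; 20 bits remain
Read 2: bits[4:5] width=1 -> value=1 (bin 1); offset now 5 = byte 0 bit 5; 19 bits remain
Read 3: bits[5:17] width=12 -> value=3104 (bin 110000100000); offset now 17 = byte 2 bit 1; 7 bits remain
Read 4: bits[17:23] width=6 -> value=27 (bin 011011); offset now 23 = byte 2 bit 7; 1 bits remain

Answer: 14 1 3104 27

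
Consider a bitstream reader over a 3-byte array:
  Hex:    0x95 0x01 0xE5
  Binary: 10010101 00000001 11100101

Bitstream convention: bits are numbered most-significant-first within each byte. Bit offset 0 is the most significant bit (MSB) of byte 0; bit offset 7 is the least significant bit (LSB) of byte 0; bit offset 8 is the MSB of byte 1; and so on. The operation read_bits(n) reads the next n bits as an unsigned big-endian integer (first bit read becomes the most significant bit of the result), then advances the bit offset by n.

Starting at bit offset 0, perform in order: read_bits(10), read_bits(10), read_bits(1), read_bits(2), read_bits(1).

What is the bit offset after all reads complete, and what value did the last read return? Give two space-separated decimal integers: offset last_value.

Read 1: bits[0:10] width=10 -> value=596 (bin 1001010100); offset now 10 = byte 1 bit 2; 14 bits remain
Read 2: bits[10:20] width=10 -> value=30 (bin 0000011110); offset now 20 = byte 2 bit 4; 4 bits remain
Read 3: bits[20:21] width=1 -> value=0 (bin 0); offset now 21 = byte 2 bit 5; 3 bits remain
Read 4: bits[21:23] width=2 -> value=2 (bin 10); offset now 23 = byte 2 bit 7; 1 bits remain
Read 5: bits[23:24] width=1 -> value=1 (bin 1); offset now 24 = byte 3 bit 0; 0 bits remain

Answer: 24 1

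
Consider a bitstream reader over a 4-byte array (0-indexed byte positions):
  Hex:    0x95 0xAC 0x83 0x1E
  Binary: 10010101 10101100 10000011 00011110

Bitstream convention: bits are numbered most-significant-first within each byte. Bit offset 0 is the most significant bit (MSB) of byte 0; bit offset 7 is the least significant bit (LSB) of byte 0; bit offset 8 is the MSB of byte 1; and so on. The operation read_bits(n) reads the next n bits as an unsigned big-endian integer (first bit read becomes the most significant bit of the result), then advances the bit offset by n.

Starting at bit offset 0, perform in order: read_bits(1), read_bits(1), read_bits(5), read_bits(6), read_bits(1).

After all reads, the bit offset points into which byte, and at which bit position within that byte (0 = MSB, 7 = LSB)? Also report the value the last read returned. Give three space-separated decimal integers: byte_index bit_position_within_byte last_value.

Answer: 1 6 1

Derivation:
Read 1: bits[0:1] width=1 -> value=1 (bin 1); offset now 1 = byte 0 bit 1; 31 bits remain
Read 2: bits[1:2] width=1 -> value=0 (bin 0); offset now 2 = byte 0 bit 2; 30 bits remain
Read 3: bits[2:7] width=5 -> value=10 (bin 01010); offset now 7 = byte 0 bit 7; 25 bits remain
Read 4: bits[7:13] width=6 -> value=53 (bin 110101); offset now 13 = byte 1 bit 5; 19 bits remain
Read 5: bits[13:14] width=1 -> value=1 (bin 1); offset now 14 = byte 1 bit 6; 18 bits remain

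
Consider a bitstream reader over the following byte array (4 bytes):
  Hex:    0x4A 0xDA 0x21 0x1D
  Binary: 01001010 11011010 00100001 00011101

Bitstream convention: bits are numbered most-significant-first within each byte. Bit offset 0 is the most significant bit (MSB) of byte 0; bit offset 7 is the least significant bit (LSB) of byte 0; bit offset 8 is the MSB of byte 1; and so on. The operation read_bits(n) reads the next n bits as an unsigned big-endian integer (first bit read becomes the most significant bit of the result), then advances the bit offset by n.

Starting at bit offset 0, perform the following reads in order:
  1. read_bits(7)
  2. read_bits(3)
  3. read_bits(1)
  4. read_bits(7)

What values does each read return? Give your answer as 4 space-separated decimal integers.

Answer: 37 3 0 104

Derivation:
Read 1: bits[0:7] width=7 -> value=37 (bin 0100101); offset now 7 = byte 0 bit 7; 25 bits remain
Read 2: bits[7:10] width=3 -> value=3 (bin 011); offset now 10 = byte 1 bit 2; 22 bits remain
Read 3: bits[10:11] width=1 -> value=0 (bin 0); offset now 11 = byte 1 bit 3; 21 bits remain
Read 4: bits[11:18] width=7 -> value=104 (bin 1101000); offset now 18 = byte 2 bit 2; 14 bits remain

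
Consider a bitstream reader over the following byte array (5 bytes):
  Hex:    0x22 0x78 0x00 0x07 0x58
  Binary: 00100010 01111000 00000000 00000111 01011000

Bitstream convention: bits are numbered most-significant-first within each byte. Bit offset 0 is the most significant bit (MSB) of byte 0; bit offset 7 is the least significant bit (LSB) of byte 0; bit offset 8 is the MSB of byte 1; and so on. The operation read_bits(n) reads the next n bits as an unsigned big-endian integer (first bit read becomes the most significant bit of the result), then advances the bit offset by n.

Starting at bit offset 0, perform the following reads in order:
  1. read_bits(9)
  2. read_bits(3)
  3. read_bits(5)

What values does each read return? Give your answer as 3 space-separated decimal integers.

Answer: 68 7 16

Derivation:
Read 1: bits[0:9] width=9 -> value=68 (bin 001000100); offset now 9 = byte 1 bit 1; 31 bits remain
Read 2: bits[9:12] width=3 -> value=7 (bin 111); offset now 12 = byte 1 bit 4; 28 bits remain
Read 3: bits[12:17] width=5 -> value=16 (bin 10000); offset now 17 = byte 2 bit 1; 23 bits remain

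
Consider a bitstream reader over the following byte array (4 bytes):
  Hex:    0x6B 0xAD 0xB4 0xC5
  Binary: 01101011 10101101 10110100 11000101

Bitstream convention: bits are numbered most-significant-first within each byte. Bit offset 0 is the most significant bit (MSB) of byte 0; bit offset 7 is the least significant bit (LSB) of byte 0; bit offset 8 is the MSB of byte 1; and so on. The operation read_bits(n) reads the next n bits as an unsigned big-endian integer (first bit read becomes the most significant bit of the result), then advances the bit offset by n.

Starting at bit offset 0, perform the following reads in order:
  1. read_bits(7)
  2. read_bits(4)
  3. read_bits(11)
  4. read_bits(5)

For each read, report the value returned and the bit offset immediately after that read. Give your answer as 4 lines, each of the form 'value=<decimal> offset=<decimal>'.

Answer: value=53 offset=7
value=13 offset=11
value=877 offset=22
value=6 offset=27

Derivation:
Read 1: bits[0:7] width=7 -> value=53 (bin 0110101); offset now 7 = byte 0 bit 7; 25 bits remain
Read 2: bits[7:11] width=4 -> value=13 (bin 1101); offset now 11 = byte 1 bit 3; 21 bits remain
Read 3: bits[11:22] width=11 -> value=877 (bin 01101101101); offset now 22 = byte 2 bit 6; 10 bits remain
Read 4: bits[22:27] width=5 -> value=6 (bin 00110); offset now 27 = byte 3 bit 3; 5 bits remain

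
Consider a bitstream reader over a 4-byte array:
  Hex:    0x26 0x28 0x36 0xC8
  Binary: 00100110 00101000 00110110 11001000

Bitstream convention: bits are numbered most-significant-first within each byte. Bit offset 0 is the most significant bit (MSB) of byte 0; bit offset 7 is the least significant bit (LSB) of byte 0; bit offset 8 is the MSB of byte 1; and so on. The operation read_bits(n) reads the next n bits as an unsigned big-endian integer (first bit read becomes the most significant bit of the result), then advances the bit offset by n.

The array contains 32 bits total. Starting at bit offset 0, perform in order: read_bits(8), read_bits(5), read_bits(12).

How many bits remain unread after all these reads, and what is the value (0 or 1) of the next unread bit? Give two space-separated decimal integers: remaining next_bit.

Read 1: bits[0:8] width=8 -> value=38 (bin 00100110); offset now 8 = byte 1 bit 0; 24 bits remain
Read 2: bits[8:13] width=5 -> value=5 (bin 00101); offset now 13 = byte 1 bit 5; 19 bits remain
Read 3: bits[13:25] width=12 -> value=109 (bin 000001101101); offset now 25 = byte 3 bit 1; 7 bits remain

Answer: 7 1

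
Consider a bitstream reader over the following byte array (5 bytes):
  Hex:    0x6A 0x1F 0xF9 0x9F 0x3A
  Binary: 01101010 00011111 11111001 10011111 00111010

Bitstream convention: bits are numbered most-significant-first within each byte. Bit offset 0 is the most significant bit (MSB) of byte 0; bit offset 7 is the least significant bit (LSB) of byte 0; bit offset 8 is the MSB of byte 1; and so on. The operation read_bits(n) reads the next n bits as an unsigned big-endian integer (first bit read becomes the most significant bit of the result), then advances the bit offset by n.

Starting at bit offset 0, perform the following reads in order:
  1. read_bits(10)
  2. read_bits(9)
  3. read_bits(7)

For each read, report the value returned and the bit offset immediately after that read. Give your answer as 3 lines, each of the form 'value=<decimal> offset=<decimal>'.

Read 1: bits[0:10] width=10 -> value=424 (bin 0110101000); offset now 10 = byte 1 bit 2; 30 bits remain
Read 2: bits[10:19] width=9 -> value=255 (bin 011111111); offset now 19 = byte 2 bit 3; 21 bits remain
Read 3: bits[19:26] width=7 -> value=102 (bin 1100110); offset now 26 = byte 3 bit 2; 14 bits remain

Answer: value=424 offset=10
value=255 offset=19
value=102 offset=26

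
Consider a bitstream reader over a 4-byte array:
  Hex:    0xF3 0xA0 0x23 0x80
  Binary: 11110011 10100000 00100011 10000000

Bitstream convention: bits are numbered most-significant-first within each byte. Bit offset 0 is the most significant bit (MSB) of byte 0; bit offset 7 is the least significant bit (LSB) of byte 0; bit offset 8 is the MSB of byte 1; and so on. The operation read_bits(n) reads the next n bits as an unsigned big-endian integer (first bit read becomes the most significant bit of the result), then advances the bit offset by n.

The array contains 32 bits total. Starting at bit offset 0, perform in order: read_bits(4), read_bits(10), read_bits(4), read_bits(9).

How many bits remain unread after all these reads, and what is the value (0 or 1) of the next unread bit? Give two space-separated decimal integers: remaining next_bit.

Read 1: bits[0:4] width=4 -> value=15 (bin 1111); offset now 4 = byte 0 bit 4; 28 bits remain
Read 2: bits[4:14] width=10 -> value=232 (bin 0011101000); offset now 14 = byte 1 bit 6; 18 bits remain
Read 3: bits[14:18] width=4 -> value=0 (bin 0000); offset now 18 = byte 2 bit 2; 14 bits remain
Read 4: bits[18:27] width=9 -> value=284 (bin 100011100); offset now 27 = byte 3 bit 3; 5 bits remain

Answer: 5 0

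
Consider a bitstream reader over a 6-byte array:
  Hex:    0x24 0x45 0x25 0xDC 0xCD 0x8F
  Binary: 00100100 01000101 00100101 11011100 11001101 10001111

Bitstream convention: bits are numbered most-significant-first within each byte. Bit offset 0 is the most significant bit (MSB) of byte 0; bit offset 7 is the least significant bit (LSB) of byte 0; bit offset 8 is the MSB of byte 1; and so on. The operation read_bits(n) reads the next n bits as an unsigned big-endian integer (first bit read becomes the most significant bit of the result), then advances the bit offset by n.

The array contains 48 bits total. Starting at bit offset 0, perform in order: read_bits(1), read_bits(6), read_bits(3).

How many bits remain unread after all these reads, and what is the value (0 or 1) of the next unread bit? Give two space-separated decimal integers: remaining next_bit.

Read 1: bits[0:1] width=1 -> value=0 (bin 0); offset now 1 = byte 0 bit 1; 47 bits remain
Read 2: bits[1:7] width=6 -> value=18 (bin 010010); offset now 7 = byte 0 bit 7; 41 bits remain
Read 3: bits[7:10] width=3 -> value=1 (bin 001); offset now 10 = byte 1 bit 2; 38 bits remain

Answer: 38 0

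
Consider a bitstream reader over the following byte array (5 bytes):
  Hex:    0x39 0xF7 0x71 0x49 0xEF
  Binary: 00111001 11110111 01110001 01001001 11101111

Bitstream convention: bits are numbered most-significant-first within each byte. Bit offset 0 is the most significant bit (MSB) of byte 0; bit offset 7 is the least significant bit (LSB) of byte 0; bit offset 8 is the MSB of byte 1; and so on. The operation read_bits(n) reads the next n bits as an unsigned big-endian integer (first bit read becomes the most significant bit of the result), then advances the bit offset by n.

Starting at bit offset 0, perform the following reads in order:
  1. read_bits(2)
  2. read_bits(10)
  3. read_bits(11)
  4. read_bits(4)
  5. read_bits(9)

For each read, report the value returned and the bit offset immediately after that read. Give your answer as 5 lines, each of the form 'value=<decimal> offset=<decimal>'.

Answer: value=0 offset=2
value=927 offset=12
value=952 offset=23
value=10 offset=27
value=158 offset=36

Derivation:
Read 1: bits[0:2] width=2 -> value=0 (bin 00); offset now 2 = byte 0 bit 2; 38 bits remain
Read 2: bits[2:12] width=10 -> value=927 (bin 1110011111); offset now 12 = byte 1 bit 4; 28 bits remain
Read 3: bits[12:23] width=11 -> value=952 (bin 01110111000); offset now 23 = byte 2 bit 7; 17 bits remain
Read 4: bits[23:27] width=4 -> value=10 (bin 1010); offset now 27 = byte 3 bit 3; 13 bits remain
Read 5: bits[27:36] width=9 -> value=158 (bin 010011110); offset now 36 = byte 4 bit 4; 4 bits remain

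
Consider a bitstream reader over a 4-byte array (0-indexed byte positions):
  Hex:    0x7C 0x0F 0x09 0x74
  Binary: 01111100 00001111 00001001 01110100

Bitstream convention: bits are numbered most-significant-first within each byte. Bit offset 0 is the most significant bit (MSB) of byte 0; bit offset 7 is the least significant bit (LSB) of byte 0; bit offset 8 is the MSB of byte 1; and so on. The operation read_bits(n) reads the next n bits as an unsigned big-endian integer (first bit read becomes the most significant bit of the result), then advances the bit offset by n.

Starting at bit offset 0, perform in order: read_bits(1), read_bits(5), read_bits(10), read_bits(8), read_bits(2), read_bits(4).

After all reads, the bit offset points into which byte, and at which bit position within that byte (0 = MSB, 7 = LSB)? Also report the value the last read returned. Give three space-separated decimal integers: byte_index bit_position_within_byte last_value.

Read 1: bits[0:1] width=1 -> value=0 (bin 0); offset now 1 = byte 0 bit 1; 31 bits remain
Read 2: bits[1:6] width=5 -> value=31 (bin 11111); offset now 6 = byte 0 bit 6; 26 bits remain
Read 3: bits[6:16] width=10 -> value=15 (bin 0000001111); offset now 16 = byte 2 bit 0; 16 bits remain
Read 4: bits[16:24] width=8 -> value=9 (bin 00001001); offset now 24 = byte 3 bit 0; 8 bits remain
Read 5: bits[24:26] width=2 -> value=1 (bin 01); offset now 26 = byte 3 bit 2; 6 bits remain
Read 6: bits[26:30] width=4 -> value=13 (bin 1101); offset now 30 = byte 3 bit 6; 2 bits remain

Answer: 3 6 13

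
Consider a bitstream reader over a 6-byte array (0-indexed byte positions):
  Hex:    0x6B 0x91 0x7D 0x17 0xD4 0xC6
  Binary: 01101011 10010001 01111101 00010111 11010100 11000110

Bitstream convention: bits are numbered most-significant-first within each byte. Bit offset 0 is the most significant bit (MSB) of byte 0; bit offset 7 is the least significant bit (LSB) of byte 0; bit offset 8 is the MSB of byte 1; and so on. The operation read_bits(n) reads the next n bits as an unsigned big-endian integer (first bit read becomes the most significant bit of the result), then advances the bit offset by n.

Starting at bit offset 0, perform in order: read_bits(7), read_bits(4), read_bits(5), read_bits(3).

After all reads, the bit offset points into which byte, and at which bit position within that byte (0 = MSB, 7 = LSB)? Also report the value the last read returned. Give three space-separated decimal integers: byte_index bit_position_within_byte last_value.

Read 1: bits[0:7] width=7 -> value=53 (bin 0110101); offset now 7 = byte 0 bit 7; 41 bits remain
Read 2: bits[7:11] width=4 -> value=12 (bin 1100); offset now 11 = byte 1 bit 3; 37 bits remain
Read 3: bits[11:16] width=5 -> value=17 (bin 10001); offset now 16 = byte 2 bit 0; 32 bits remain
Read 4: bits[16:19] width=3 -> value=3 (bin 011); offset now 19 = byte 2 bit 3; 29 bits remain

Answer: 2 3 3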